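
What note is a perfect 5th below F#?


Reasoning:
A 5th spans 5 letter names, so from F we land on B
A perfect 5th = 7 semitones below F#
Spell B at that pitch: B
= B


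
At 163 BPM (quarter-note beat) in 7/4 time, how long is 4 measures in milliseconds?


Step by step:
Quarter-note beat duration = 60000 / 163 ms
Beats per measure (7/4) = 7
One measure = 7 × 60000 / 163 = 420000 / 163 ms
4 measures = 4 × 420000 / 163 = 1680000 / 163
= 10306.7 ms


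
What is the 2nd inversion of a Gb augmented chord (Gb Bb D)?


Let's work it out.
Root position: Gb Bb D
2nd inversion: move root and 3rd up an octave
Bass note: D
Notes (bottom to top) = D Gb Bb


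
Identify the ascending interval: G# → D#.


Step by step:
Letter names: G → D spans 5 letter names → a 5th
Semitones: G# → D# = 7 half-steps
A 5th of 7 semitones is a perfect 5th
= perfect 5th


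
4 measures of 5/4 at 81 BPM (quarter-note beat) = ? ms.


Solution.
Quarter-note beat duration = 60000 / 81 ms
Beats per measure (5/4) = 5
One measure = 5 × 60000 / 81 = 300000 / 81 ms
4 measures = 4 × 300000 / 81 = 1200000 / 81
= 14814.8 ms


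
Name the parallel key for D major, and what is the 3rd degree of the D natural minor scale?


Working:
Parallel keys share the same tonic but differ in mode
D major → parallel is D minor
D natural minor scale: D E F G A Bb C
= D minor; 3rd degree = F


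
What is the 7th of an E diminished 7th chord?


Step by step:
Diminished 7th chord = root + minor 3rd + diminished 5th + diminished 7th
Seventh chords stack in thirds, so the letter names are E-G-B-D
Root: E
Minor 3rd above E: G
Diminished 5th above E: Bb
Diminished 7th above E: Db
The 7th = Db


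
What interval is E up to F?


Letter names: E → F spans 2 letter names → a 2nd
Semitones: E → F = 1 half-step
A 2nd of 1 semitone is a minor 2nd
= minor 2nd


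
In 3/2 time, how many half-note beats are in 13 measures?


Let's work it out.
Time signature 3/2: the bottom number 2 means the half note gets one count
The top number 3 means 3 half-note beats per measure
Total = 3 × 13 measures
= 39 half-note beats


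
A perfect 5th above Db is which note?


A 5th spans 5 letter names, so from D we land on A
A perfect 5th = 7 semitones above Db
Spell A at that pitch: Ab
= Ab


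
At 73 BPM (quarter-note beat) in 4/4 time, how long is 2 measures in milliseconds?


Let's work it out.
Quarter-note beat duration = 60000 / 73 ms
Beats per measure (4/4) = 4
One measure = 4 × 60000 / 73 = 240000 / 73 ms
2 measures = 2 × 240000 / 73 = 480000 / 73
= 6575.3 ms


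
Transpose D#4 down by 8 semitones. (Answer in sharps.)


Working:
D#4: chromatic position 3 in octave 4 → absolute = 4×12 + 3 = 51
Transpose down 8: 51 - 8 = 43
43 = 3×12 + 7 → G in octave 3
Result = G3


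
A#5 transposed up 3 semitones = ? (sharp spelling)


Solution.
A#5: chromatic position 10 in octave 5 → absolute = 5×12 + 10 = 70
Transpose up 3: 70 + 3 = 73
73 = 6×12 + 1 → C# in octave 6
Result = C#6


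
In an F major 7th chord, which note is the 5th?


Step by step:
Major 7th chord = root + major 3rd + perfect 5th + major 7th
Seventh chords stack in thirds, so the letter names are F-A-C-E
Root: F
Major 3rd above F: A
Perfect 5th above F: C
Major 7th above F: E
The 5th = C


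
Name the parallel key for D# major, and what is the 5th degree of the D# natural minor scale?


Reasoning:
Parallel keys share the same tonic but differ in mode
D# major → parallel is D# minor
D# natural minor scale: D# E# F# G# A# B C#
= D# minor; 5th degree = A#


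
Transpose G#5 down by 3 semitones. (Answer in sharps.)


Reasoning:
G#5: chromatic position 8 in octave 5 → absolute = 5×12 + 8 = 68
Transpose down 3: 68 - 3 = 65
65 = 5×12 + 5 → F in octave 5
Result = F5


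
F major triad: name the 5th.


Major triad = root + major 3rd (4 semitones) + perfect 5th (7 semitones)
A triad on F stacks thirds, so the chord tones use letter names F-A-C
Root: F
Major 3rd above F: A
Perfect 5th above F: C
The 5th = C


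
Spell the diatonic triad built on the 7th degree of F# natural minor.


Solution.
F# natural minor scale: F# G# A B C# D E
Diatonic triad on degree 7 stacks scale notes 7, 2, 4: E G# B
E→G# = 4 semitones; E→B = 7 semitones → major triad
= E G# B (major)


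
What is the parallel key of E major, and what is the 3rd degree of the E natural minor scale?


Let's work it out.
Parallel keys share the same tonic but differ in mode
E major → parallel is E minor
E natural minor scale: E F# G A B C D
= E minor; 3rd degree = G


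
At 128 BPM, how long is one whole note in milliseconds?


Step by step:
One quarter-note beat = 60000 / BPM = 60000 / 128 ms
Whole note = 4 × quarter note
Duration = 4 × 60000 / 128 = 240000 / 128
= 1875.0 ms


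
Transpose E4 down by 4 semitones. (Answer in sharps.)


Solution.
E4: chromatic position 4 in octave 4 → absolute = 4×12 + 4 = 52
Transpose down 4: 52 - 4 = 48
48 = 4×12 + 0 → C in octave 4
Result = C4


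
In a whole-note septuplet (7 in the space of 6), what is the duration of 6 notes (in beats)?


Step by step:
Septuplet: 7 notes occupy the space of 6 whole notes
Space = 6 × 4 = 24 beats
Each septuplet note = 24 / 7 = 24/7 beats
6 notes = 6 × 24/7 = 144/7
= 144/7 beats


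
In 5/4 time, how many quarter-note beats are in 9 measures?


Working:
Time signature 5/4: the bottom number 4 means the quarter note gets one count
The top number 5 means 5 quarter-note beats per measure
Total = 5 × 9 measures
= 45 quarter-note beats


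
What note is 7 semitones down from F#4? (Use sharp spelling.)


Reasoning:
F#4: chromatic position 6 in octave 4 → absolute = 4×12 + 6 = 54
Transpose down 7: 54 - 7 = 47
47 = 3×12 + 11 → B in octave 3
Result = B3


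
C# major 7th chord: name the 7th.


Major 7th chord = root + major 3rd + perfect 5th + major 7th
Seventh chords stack in thirds, so the letter names are C-E-G-B
Root: C#
Major 3rd above C#: E#
Perfect 5th above C#: G#
Major 7th above C#: B#
The 7th = B#


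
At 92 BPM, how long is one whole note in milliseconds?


One quarter-note beat = 60000 / BPM = 60000 / 92 ms
Whole note = 4 × quarter note
Duration = 4 × 60000 / 92 = 240000 / 92
= 2608.7 ms


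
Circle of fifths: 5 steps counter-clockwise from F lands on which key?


Reasoning:
Each counter-clockwise step moves down a perfect 5th (= up a perfect 4th)
From F: F → Bb → Eb → Ab → Db → F#/Gb
= F#/Gb


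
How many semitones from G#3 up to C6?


Working:
Absolute semitone position = octave×12 + chromatic position
G#3: 3×12 + 8 = 44
C6: 6×12 + 0 = 72
Difference = 72 - 44 = 28
= 28 semitones


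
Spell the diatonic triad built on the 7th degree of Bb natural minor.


Step by step:
Bb natural minor scale: Bb C Db Eb F Gb Ab
Diatonic triad on degree 7 stacks scale notes 7, 2, 4: Ab C Eb
Ab→C = 4 semitones; Ab→Eb = 7 semitones → major triad
= Ab C Eb (major)


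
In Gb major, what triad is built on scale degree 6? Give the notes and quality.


Let's work it out.
Gb major scale: Gb Ab Bb Cb Db Eb F
Diatonic triad on degree 6 stacks scale notes 6, 1, 3: Eb Gb Bb
Eb→Gb = 3 semitones; Eb→Bb = 7 semitones → minor triad
= Eb Gb Bb (minor)


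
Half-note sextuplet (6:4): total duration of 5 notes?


Reasoning:
Sextuplet: 6 notes occupy the space of 4 half notes
Space = 4 × 2 = 8 beats
Each sextuplet note = 8 / 6 = 4/3 beats
5 notes = 5 × 4/3 = 20/3
= 20/3 beats


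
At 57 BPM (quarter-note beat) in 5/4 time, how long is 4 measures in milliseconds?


Solution.
Quarter-note beat duration = 60000 / 57 ms
Beats per measure (5/4) = 5
One measure = 5 × 60000 / 57 = 300000 / 57 ms
4 measures = 4 × 300000 / 57 = 1200000 / 57
= 21052.6 ms


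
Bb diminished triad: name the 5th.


Diminished triad = root + minor 3rd (3 semitones) + diminished 5th (6 semitones)
A triad on Bb stacks thirds, so the chord tones use letter names B-D-F
Root: Bb
Minor 3rd above Bb: Db
Diminished 5th above Bb: Fb
The 5th = Fb


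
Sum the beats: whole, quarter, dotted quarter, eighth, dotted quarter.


Beat values:
  whole = 4 beats
  quarter = 1 beat
  dotted quarter = 1.5 beats
  eighth = 0.5 beats
  dotted quarter = 1.5 beats
Sum = 4 + 1 + 1.5 + 0.5 + 1.5
= 8.5 beats


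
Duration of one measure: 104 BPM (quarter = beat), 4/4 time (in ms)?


Quarter-note beat duration = 60000 / 104 ms
Beats per measure (4/4) = 4
One measure = 4 × 60000 / 104 = 240000 / 104 ms
= 2307.7 ms


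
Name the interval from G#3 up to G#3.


Letter names: G → G spans 1 letter name → a unison
Semitones: G#3 → G#3 = 0 half-steps
A unison of 0 semitones is a perfect unison
= perfect unison


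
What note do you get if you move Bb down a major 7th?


Working:
major 7th: 7 letter names, 11 semitones
Letter: B - 6 → C
Pitch: Bb - 11 semitones, spelled as a C → Cb
= Cb


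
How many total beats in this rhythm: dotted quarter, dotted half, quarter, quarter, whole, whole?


Beat values:
  dotted quarter = 1.5 beats
  dotted half = 3 beats
  quarter = 1 beat
  quarter = 1 beat
  whole = 4 beats
  whole = 4 beats
Sum = 1.5 + 3 + 1 + 1 + 4 + 4
= 14.5 beats


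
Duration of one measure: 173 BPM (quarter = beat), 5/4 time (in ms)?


Let's work it out.
Quarter-note beat duration = 60000 / 173 ms
Beats per measure (5/4) = 5
One measure = 5 × 60000 / 173 = 300000 / 173 ms
= 1734.1 ms


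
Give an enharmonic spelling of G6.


Solution.
Enharmonic notes sound the same pitch but are spelled with different letter names
G and Abb name the same pitch class
= Abb6


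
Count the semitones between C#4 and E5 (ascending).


Step by step:
Absolute semitone position = octave×12 + chromatic position
C#4: 4×12 + 1 = 49
E5: 5×12 + 4 = 64
Difference = 64 - 49 = 15
= 15 semitones


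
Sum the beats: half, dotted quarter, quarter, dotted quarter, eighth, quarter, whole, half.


Step by step:
Beat values:
  half = 2 beats
  dotted quarter = 1.5 beats
  quarter = 1 beat
  dotted quarter = 1.5 beats
  eighth = 0.5 beats
  quarter = 1 beat
  whole = 4 beats
  half = 2 beats
Sum = 2 + 1.5 + 1 + 1.5 + 0.5 + 1 + 4 + 2
= 13.5 beats


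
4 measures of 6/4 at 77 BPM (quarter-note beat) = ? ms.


Quarter-note beat duration = 60000 / 77 ms
Beats per measure (6/4) = 6
One measure = 6 × 60000 / 77 = 360000 / 77 ms
4 measures = 4 × 360000 / 77 = 1440000 / 77
= 18701.3 ms


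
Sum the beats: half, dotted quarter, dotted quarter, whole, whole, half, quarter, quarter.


Step by step:
Beat values:
  half = 2 beats
  dotted quarter = 1.5 beats
  dotted quarter = 1.5 beats
  whole = 4 beats
  whole = 4 beats
  half = 2 beats
  quarter = 1 beat
  quarter = 1 beat
Sum = 2 + 1.5 + 1.5 + 4 + 4 + 2 + 1 + 1
= 17 beats


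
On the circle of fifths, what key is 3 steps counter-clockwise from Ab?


Working:
Each counter-clockwise step moves down a perfect 5th (= up a perfect 4th)
From Ab: Ab → Db → F#/Gb → B
= B


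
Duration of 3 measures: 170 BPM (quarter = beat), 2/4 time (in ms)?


Reasoning:
Quarter-note beat duration = 60000 / 170 ms
Beats per measure (2/4) = 2
One measure = 2 × 60000 / 170 = 120000 / 170 ms
3 measures = 3 × 120000 / 170 = 360000 / 170
= 2117.6 ms


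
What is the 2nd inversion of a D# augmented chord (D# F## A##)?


Reasoning:
Root position: D# F## A##
2nd inversion: move root and 3rd up an octave
Bass note: A##
Notes (bottom to top) = A## D# F##


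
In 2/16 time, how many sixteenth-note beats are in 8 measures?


Working:
Time signature 2/16: the bottom number 16 means the sixteenth note gets one count
The top number 2 means 2 sixteenth-note beats per measure
Total = 2 × 8 measures
= 16 sixteenth-note beats


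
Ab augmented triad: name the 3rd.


Augmented triad = root + major 3rd (4 semitones) + augmented 5th (8 semitones)
A triad on Ab stacks thirds, so the chord tones use letter names A-C-E
Root: Ab
Major 3rd above Ab: C
Augmented 5th above Ab: E
The 3rd = C


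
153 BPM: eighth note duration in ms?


Step by step:
One quarter-note beat = 60000 / BPM = 60000 / 153 ms
Eighth note = 1/2 × quarter note
Duration = 1/2 × 60000 / 153 = 30000 / 153
= 196.1 ms


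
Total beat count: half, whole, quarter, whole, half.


Let's work it out.
Beat values:
  half = 2 beats
  whole = 4 beats
  quarter = 1 beat
  whole = 4 beats
  half = 2 beats
Sum = 2 + 4 + 1 + 4 + 2
= 13 beats


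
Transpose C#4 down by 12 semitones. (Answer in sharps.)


C#4: chromatic position 1 in octave 4 → absolute = 4×12 + 1 = 49
Transpose down 12: 49 - 12 = 37
37 = 3×12 + 1 → C# in octave 3
Result = C#3


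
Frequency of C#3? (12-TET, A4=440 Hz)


f = 440 × 2^(n/12) where n = semitones from A4
C#3: -20 semitones from A4
f = 440 × 2^(-20/12)
f = 138.59 Hz


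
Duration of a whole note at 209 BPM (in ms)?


Step by step:
One quarter-note beat = 60000 / BPM = 60000 / 209 ms
Whole note = 4 × quarter note
Duration = 4 × 60000 / 209 = 240000 / 209
= 1148.3 ms


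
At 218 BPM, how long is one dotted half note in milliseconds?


Let's work it out.
One quarter-note beat = 60000 / BPM = 60000 / 218 ms
Dotted half note = 3 × quarter note
Duration = 3 × 60000 / 218 = 180000 / 218
= 825.7 ms


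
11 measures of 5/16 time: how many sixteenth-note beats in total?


Time signature 5/16: the bottom number 16 means the sixteenth note gets one count
The top number 5 means 5 sixteenth-note beats per measure
Total = 5 × 11 measures
= 55 sixteenth-note beats


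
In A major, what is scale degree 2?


Major scale pattern: W-W-H-W-W-W-H (2-2-1-2-2-2-1 semitones)
Starting from A:
  A + 2 semitones → B
  B + 2 semitones → C#
  C# + 1 semitone → D
  D + 2 semitones → E
  E + 2 semitones → F#
  F# + 2 semitones → G#
  G# + 1 semitone → A
Scale: A B C# D E F# G#
Degree 2 = B


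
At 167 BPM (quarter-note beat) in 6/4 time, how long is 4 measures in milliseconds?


Reasoning:
Quarter-note beat duration = 60000 / 167 ms
Beats per measure (6/4) = 6
One measure = 6 × 60000 / 167 = 360000 / 167 ms
4 measures = 4 × 360000 / 167 = 1440000 / 167
= 8622.8 ms


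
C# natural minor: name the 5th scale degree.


Natural minor scale pattern: W-H-W-W-H-W-W (2-1-2-2-1-2-2 semitones)
Starting from C#:
  C# + 2 semitones → D#
  D# + 1 semitone → E
  E + 2 semitones → F#
  F# + 2 semitones → G#
  G# + 1 semitone → A
  A + 2 semitones → B
  B + 2 semitones → C#
Scale: C# D# E F# G# A B
Degree 5 = G#


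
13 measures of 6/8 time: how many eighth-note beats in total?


Working:
Time signature 6/8: the bottom number 8 means the eighth note gets one count
The top number 6 means 6 eighth-note beats per measure
Total = 6 × 13 measures
= 78 eighth-note beats


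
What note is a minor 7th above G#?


Let's work it out.
A 7th spans 7 letter names, so from G we land on F
A minor 7th = 10 semitones above G#
Spell F at that pitch: F#
= F#


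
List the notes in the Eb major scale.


Working:
Major scale pattern: W-W-H-W-W-W-H (2-2-1-2-2-2-1 semitones)
Starting from Eb:
  Eb + 2 semitones → F
  F + 2 semitones → G
  G + 1 semitone → Ab
  Ab + 2 semitones → Bb
  Bb + 2 semitones → C
  C + 2 semitones → D
  D + 1 semitone → Eb
Scale = Eb F G Ab Bb C D


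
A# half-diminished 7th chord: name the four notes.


Half-diminished 7th chord = root + minor 3rd + diminished 5th + minor 7th
Seventh chords stack in thirds, so the letter names are A-C-E-G
Root: A#
Minor 3rd above A#: C#
Diminished 5th above A#: E
Minor 7th above A#: G#
Chord = A# C# E G#


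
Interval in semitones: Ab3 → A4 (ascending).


Reasoning:
Absolute semitone position = octave×12 + chromatic position
Ab3: 3×12 + 8 = 44
A4: 4×12 + 9 = 57
Difference = 57 - 44 = 13
= 13 semitones


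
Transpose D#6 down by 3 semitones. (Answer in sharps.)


D#6: chromatic position 3 in octave 6 → absolute = 6×12 + 3 = 75
Transpose down 3: 75 - 3 = 72
72 = 6×12 + 0 → C in octave 6
Result = C6


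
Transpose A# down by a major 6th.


major 6th: 6 letter names, 9 semitones
Letter: A - 5 → C
Pitch: A# - 9 semitones, spelled as a C → C#
= C#


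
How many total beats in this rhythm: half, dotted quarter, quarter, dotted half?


Working:
Beat values:
  half = 2 beats
  dotted quarter = 1.5 beats
  quarter = 1 beat
  dotted half = 3 beats
Sum = 2 + 1.5 + 1 + 3
= 7.5 beats


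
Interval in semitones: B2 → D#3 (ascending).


Absolute semitone position = octave×12 + chromatic position
B2: 2×12 + 11 = 35
D#3: 3×12 + 3 = 39
Difference = 39 - 35 = 4
= 4 semitones


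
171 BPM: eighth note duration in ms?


Step by step:
One quarter-note beat = 60000 / BPM = 60000 / 171 ms
Eighth note = 1/2 × quarter note
Duration = 1/2 × 60000 / 171 = 30000 / 171
= 175.4 ms


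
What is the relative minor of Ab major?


Solution.
The relative minor shares the major's key signature and starts on its 6th degree
6th degree = a major 6th above the tonic; a major 6th above Ab is F
→ relative minor of Ab major is F minor
= F minor


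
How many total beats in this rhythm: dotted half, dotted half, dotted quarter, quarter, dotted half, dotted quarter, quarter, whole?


Step by step:
Beat values:
  dotted half = 3 beats
  dotted half = 3 beats
  dotted quarter = 1.5 beats
  quarter = 1 beat
  dotted half = 3 beats
  dotted quarter = 1.5 beats
  quarter = 1 beat
  whole = 4 beats
Sum = 3 + 3 + 1.5 + 1 + 3 + 1.5 + 1 + 4
= 18 beats


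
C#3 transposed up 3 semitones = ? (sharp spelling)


Let's work it out.
C#3: chromatic position 1 in octave 3 → absolute = 3×12 + 1 = 37
Transpose up 3: 37 + 3 = 40
40 = 3×12 + 4 → E in octave 3
Result = E3


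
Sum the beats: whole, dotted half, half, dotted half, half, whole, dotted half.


Beat values:
  whole = 4 beats
  dotted half = 3 beats
  half = 2 beats
  dotted half = 3 beats
  half = 2 beats
  whole = 4 beats
  dotted half = 3 beats
Sum = 4 + 3 + 2 + 3 + 2 + 4 + 3
= 21 beats


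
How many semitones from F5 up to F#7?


Working:
Absolute semitone position = octave×12 + chromatic position
F5: 5×12 + 5 = 65
F#7: 7×12 + 6 = 90
Difference = 90 - 65 = 25
= 25 semitones


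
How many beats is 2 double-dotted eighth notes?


Working:
Base eighth note = 1/2 beats
Dot 1 adds half the previous value: +1/4
Dot 2 adds half the previous value: +1/8
One double-dotted eighth = 1/2 + 1/4 + 1/8 = 7/8
2 of them = 2 × 7/8 = 7/4
= 7/4 beats


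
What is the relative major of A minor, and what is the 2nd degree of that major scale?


Step by step:
The relative major shares the key signature and is a minor 3rd above the minor tonic
A minor 3rd above A is C
→ relative major of A minor is C major
C major scale: C D E F G A B
= C major; 2nd degree = D


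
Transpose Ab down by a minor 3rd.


Reasoning:
minor 3rd: 3 letter names, 3 semitones
Letter: A - 2 → F
Pitch: Ab - 3 semitones, spelled as an F → F
= F


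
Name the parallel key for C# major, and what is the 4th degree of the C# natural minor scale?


Working:
Parallel keys share the same tonic but differ in mode
C# major → parallel is C# minor
C# natural minor scale: C# D# E F# G# A B
= C# minor; 4th degree = F#


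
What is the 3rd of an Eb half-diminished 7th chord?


Working:
Half-diminished 7th chord = root + minor 3rd + diminished 5th + minor 7th
Seventh chords stack in thirds, so the letter names are E-G-B-D
Root: Eb
Minor 3rd above Eb: Gb
Diminished 5th above Eb: Bbb
Minor 7th above Eb: Db
The 3rd = Gb


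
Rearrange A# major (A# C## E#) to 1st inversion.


Root position: A# C## E#
1st inversion: move root up an octave
Bass note: C##
Notes (bottom to top) = C## E# A#


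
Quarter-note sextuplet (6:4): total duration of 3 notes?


Sextuplet: 6 notes occupy the space of 4 quarter notes
Space = 4 × 1 = 4 beats
Each sextuplet note = 4 / 6 = 2/3 beats
3 notes = 3 × 2/3 = 2
= 2 beats


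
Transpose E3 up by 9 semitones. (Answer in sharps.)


E3: chromatic position 4 in octave 3 → absolute = 3×12 + 4 = 40
Transpose up 9: 40 + 9 = 49
49 = 4×12 + 1 → C# in octave 4
Result = C#4


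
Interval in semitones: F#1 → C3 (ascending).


Let's work it out.
Absolute semitone position = octave×12 + chromatic position
F#1: 1×12 + 6 = 18
C3: 3×12 + 0 = 36
Difference = 36 - 18 = 18
= 18 semitones


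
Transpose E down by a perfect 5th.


Reasoning:
perfect 5th: 5 letter names, 7 semitones
Letter: E - 4 → A
Pitch: E - 7 semitones, spelled as an A → A
= A


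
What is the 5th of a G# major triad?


Major triad = root + major 3rd (4 semitones) + perfect 5th (7 semitones)
A triad on G# stacks thirds, so the chord tones use letter names G-B-D
Root: G#
Major 3rd above G#: B#
Perfect 5th above G#: D#
The 5th = D#


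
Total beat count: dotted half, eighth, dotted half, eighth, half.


Let's work it out.
Beat values:
  dotted half = 3 beats
  eighth = 0.5 beats
  dotted half = 3 beats
  eighth = 0.5 beats
  half = 2 beats
Sum = 3 + 0.5 + 3 + 0.5 + 2
= 9 beats


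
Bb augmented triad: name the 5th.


Working:
Augmented triad = root + major 3rd (4 semitones) + augmented 5th (8 semitones)
A triad on Bb stacks thirds, so the chord tones use letter names B-D-F
Root: Bb
Major 3rd above Bb: D
Augmented 5th above Bb: F#
The 5th = F#


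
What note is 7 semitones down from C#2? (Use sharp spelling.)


Reasoning:
C#2: chromatic position 1 in octave 2 → absolute = 2×12 + 1 = 25
Transpose down 7: 25 - 7 = 18
18 = 1×12 + 6 → F# in octave 1
Result = F#1


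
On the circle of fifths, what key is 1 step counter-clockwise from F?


Each counter-clockwise step moves down a perfect 5th (= up a perfect 4th)
From F: F → Bb
= Bb


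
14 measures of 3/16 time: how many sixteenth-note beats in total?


Working:
Time signature 3/16: the bottom number 16 means the sixteenth note gets one count
The top number 3 means 3 sixteenth-note beats per measure
Total = 3 × 14 measures
= 42 sixteenth-note beats


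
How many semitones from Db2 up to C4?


Absolute semitone position = octave×12 + chromatic position
Db2: 2×12 + 1 = 25
C4: 4×12 + 0 = 48
Difference = 48 - 25 = 23
= 23 semitones


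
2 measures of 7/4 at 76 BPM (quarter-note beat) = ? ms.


Quarter-note beat duration = 60000 / 76 ms
Beats per measure (7/4) = 7
One measure = 7 × 60000 / 76 = 420000 / 76 ms
2 measures = 2 × 420000 / 76 = 840000 / 76
= 11052.6 ms


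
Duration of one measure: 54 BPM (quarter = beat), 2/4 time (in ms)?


Quarter-note beat duration = 60000 / 54 ms
Beats per measure (2/4) = 2
One measure = 2 × 60000 / 54 = 120000 / 54 ms
= 2222.2 ms


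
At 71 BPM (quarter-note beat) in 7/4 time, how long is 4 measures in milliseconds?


Quarter-note beat duration = 60000 / 71 ms
Beats per measure (7/4) = 7
One measure = 7 × 60000 / 71 = 420000 / 71 ms
4 measures = 4 × 420000 / 71 = 1680000 / 71
= 23662.0 ms


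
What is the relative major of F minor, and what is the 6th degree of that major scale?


Step by step:
The relative major shares the key signature and is a minor 3rd above the minor tonic
A minor 3rd above F is Ab
→ relative major of F minor is Ab major
Ab major scale: Ab Bb C Db Eb F G
= Ab major; 6th degree = F


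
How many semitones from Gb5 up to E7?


Let's work it out.
Absolute semitone position = octave×12 + chromatic position
Gb5: 5×12 + 6 = 66
E7: 7×12 + 4 = 88
Difference = 88 - 66 = 22
= 22 semitones


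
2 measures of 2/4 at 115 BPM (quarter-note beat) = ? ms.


Solution.
Quarter-note beat duration = 60000 / 115 ms
Beats per measure (2/4) = 2
One measure = 2 × 60000 / 115 = 120000 / 115 ms
2 measures = 2 × 120000 / 115 = 240000 / 115
= 2087.0 ms


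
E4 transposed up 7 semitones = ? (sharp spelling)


Solution.
E4: chromatic position 4 in octave 4 → absolute = 4×12 + 4 = 52
Transpose up 7: 52 + 7 = 59
59 = 4×12 + 11 → B in octave 4
Result = B4


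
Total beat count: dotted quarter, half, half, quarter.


Step by step:
Beat values:
  dotted quarter = 1.5 beats
  half = 2 beats
  half = 2 beats
  quarter = 1 beat
Sum = 1.5 + 2 + 2 + 1
= 6.5 beats


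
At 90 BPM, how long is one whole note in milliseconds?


Let's work it out.
One quarter-note beat = 60000 / BPM = 60000 / 90 ms
Whole note = 4 × quarter note
Duration = 4 × 60000 / 90 = 240000 / 90
= 2666.7 ms


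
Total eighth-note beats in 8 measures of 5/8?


Working:
Time signature 5/8: the bottom number 8 means the eighth note gets one count
The top number 5 means 5 eighth-note beats per measure
Total = 5 × 8 measures
= 40 eighth-note beats


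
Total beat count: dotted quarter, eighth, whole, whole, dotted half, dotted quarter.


Beat values:
  dotted quarter = 1.5 beats
  eighth = 0.5 beats
  whole = 4 beats
  whole = 4 beats
  dotted half = 3 beats
  dotted quarter = 1.5 beats
Sum = 1.5 + 0.5 + 4 + 4 + 3 + 1.5
= 14.5 beats


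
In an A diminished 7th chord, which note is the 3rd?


Let's work it out.
Diminished 7th chord = root + minor 3rd + diminished 5th + diminished 7th
Seventh chords stack in thirds, so the letter names are A-C-E-G
Root: A
Minor 3rd above A: C
Diminished 5th above A: Eb
Diminished 7th above A: Gb
The 3rd = C


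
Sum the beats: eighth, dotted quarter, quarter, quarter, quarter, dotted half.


Beat values:
  eighth = 0.5 beats
  dotted quarter = 1.5 beats
  quarter = 1 beat
  quarter = 1 beat
  quarter = 1 beat
  dotted half = 3 beats
Sum = 0.5 + 1.5 + 1 + 1 + 1 + 3
= 8 beats


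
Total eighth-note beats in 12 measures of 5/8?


Solution.
Time signature 5/8: the bottom number 8 means the eighth note gets one count
The top number 5 means 5 eighth-note beats per measure
Total = 5 × 12 measures
= 60 eighth-note beats


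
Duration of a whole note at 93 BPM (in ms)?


Solution.
One quarter-note beat = 60000 / BPM = 60000 / 93 ms
Whole note = 4 × quarter note
Duration = 4 × 60000 / 93 = 240000 / 93
= 2580.6 ms


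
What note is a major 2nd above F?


Step by step:
A 2nd spans 2 letter names, so from F we land on G
A major 2nd = 2 semitones above F
Spell G at that pitch: G
= G


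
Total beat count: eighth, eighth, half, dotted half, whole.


Reasoning:
Beat values:
  eighth = 0.5 beats
  eighth = 0.5 beats
  half = 2 beats
  dotted half = 3 beats
  whole = 4 beats
Sum = 0.5 + 0.5 + 2 + 3 + 4
= 10 beats


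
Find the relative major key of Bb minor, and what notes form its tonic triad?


The relative major shares the key signature and is a minor 3rd above the minor tonic
A minor 3rd above Bb is Db
→ relative major of Bb minor is Db major
Tonic triad of Db major = root + major 3rd + perfect 5th = Db F Ab
= Db major; triad = Db F Ab


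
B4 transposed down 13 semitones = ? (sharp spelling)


Reasoning:
B4: chromatic position 11 in octave 4 → absolute = 4×12 + 11 = 59
Transpose down 13: 59 - 13 = 46
46 = 3×12 + 10 → A# in octave 3
Result = A#3


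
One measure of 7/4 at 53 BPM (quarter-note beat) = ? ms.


Reasoning:
Quarter-note beat duration = 60000 / 53 ms
Beats per measure (7/4) = 7
One measure = 7 × 60000 / 53 = 420000 / 53 ms
= 7924.5 ms


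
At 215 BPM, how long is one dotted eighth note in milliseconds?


One quarter-note beat = 60000 / BPM = 60000 / 215 ms
Dotted eighth note = 3/4 × quarter note
Duration = 3/4 × 60000 / 215 = 45000 / 215
= 209.3 ms


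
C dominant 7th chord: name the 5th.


Step by step:
Dominant 7th chord = root + major 3rd + perfect 5th + minor 7th
Seventh chords stack in thirds, so the letter names are C-E-G-B
Root: C
Major 3rd above C: E
Perfect 5th above C: G
Minor 7th above C: Bb
The 5th = G


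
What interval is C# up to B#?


Reasoning:
Letter names: C → B spans 7 letter names → a 7th
Semitones: C# → B# = 11 half-steps
A 7th of 11 semitones is a major 7th
= major 7th


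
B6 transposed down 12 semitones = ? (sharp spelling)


Working:
B6: chromatic position 11 in octave 6 → absolute = 6×12 + 11 = 83
Transpose down 12: 83 - 12 = 71
71 = 5×12 + 11 → B in octave 5
Result = B5


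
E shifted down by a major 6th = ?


Solution.
major 6th: 6 letter names, 9 semitones
Letter: E - 5 → G
Pitch: E - 9 semitones, spelled as a G → G
= G


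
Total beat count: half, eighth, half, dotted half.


Reasoning:
Beat values:
  half = 2 beats
  eighth = 0.5 beats
  half = 2 beats
  dotted half = 3 beats
Sum = 2 + 0.5 + 2 + 3
= 7.5 beats


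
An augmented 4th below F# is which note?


Solution.
A 4th spans 4 letter names, so from F we land on C
An augmented 4th = 6 semitones below F#
Spell C at that pitch: C
= C


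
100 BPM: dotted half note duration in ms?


Working:
One quarter-note beat = 60000 / BPM = 60000 / 100 ms
Dotted half note = 3 × quarter note
Duration = 3 × 60000 / 100 = 180000 / 100
= 1800.0 ms


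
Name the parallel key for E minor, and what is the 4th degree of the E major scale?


Let's work it out.
Parallel keys share the same tonic but differ in mode
E minor → parallel is E major
E major scale: E F# G# A B C# D#
= E major; 4th degree = A


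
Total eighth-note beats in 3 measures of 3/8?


Let's work it out.
Time signature 3/8: the bottom number 8 means the eighth note gets one count
The top number 3 means 3 eighth-note beats per measure
Total = 3 × 3 measures
= 9 eighth-note beats


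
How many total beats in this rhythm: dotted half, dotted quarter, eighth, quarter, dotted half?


Reasoning:
Beat values:
  dotted half = 3 beats
  dotted quarter = 1.5 beats
  eighth = 0.5 beats
  quarter = 1 beat
  dotted half = 3 beats
Sum = 3 + 1.5 + 0.5 + 1 + 3
= 9 beats


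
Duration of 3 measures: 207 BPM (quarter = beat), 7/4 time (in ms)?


Working:
Quarter-note beat duration = 60000 / 207 ms
Beats per measure (7/4) = 7
One measure = 7 × 60000 / 207 = 420000 / 207 ms
3 measures = 3 × 420000 / 207 = 1260000 / 207
= 6087.0 ms


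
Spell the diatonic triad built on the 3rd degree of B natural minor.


Let's work it out.
B natural minor scale: B C# D E F# G A
Diatonic triad on degree 3 stacks scale notes 3, 5, 7: D F# A
D→F# = 4 semitones; D→A = 7 semitones → major triad
= D F# A (major)


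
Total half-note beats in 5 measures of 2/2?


Solution.
Time signature 2/2: the bottom number 2 means the half note gets one count
The top number 2 means 2 half-note beats per measure
Total = 2 × 5 measures
= 10 half-note beats


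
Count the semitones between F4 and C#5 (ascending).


Step by step:
Absolute semitone position = octave×12 + chromatic position
F4: 4×12 + 5 = 53
C#5: 5×12 + 1 = 61
Difference = 61 - 53 = 8
= 8 semitones


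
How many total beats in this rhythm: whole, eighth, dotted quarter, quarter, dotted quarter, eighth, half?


Working:
Beat values:
  whole = 4 beats
  eighth = 0.5 beats
  dotted quarter = 1.5 beats
  quarter = 1 beat
  dotted quarter = 1.5 beats
  eighth = 0.5 beats
  half = 2 beats
Sum = 4 + 0.5 + 1.5 + 1 + 1.5 + 0.5 + 2
= 11 beats


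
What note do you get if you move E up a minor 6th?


Reasoning:
minor 6th: 6 letter names, 8 semitones
Letter: E + 5 → C
Pitch: E + 8 semitones, spelled as a C → C
= C


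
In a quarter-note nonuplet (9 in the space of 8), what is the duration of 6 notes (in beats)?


Solution.
Nonuplet: 9 notes occupy the space of 8 quarter notes
Space = 8 × 1 = 8 beats
Each nonuplet note = 8 / 9 = 8/9 beats
6 notes = 6 × 8/9 = 16/3
= 16/3 beats


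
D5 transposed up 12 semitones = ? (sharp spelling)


Step by step:
D5: chromatic position 2 in octave 5 → absolute = 5×12 + 2 = 62
Transpose up 12: 62 + 12 = 74
74 = 6×12 + 2 → D in octave 6
Result = D6


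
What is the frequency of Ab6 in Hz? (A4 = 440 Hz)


f = 440 × 2^(n/12) where n = semitones from A4
Ab6: 23 semitones from A4
f = 440 × 2^(23/12)
f = 1661.22 Hz


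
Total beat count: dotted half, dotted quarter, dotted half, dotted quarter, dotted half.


Solution.
Beat values:
  dotted half = 3 beats
  dotted quarter = 1.5 beats
  dotted half = 3 beats
  dotted quarter = 1.5 beats
  dotted half = 3 beats
Sum = 3 + 1.5 + 3 + 1.5 + 3
= 12 beats


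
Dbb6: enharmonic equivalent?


Working:
Enharmonic notes sound the same pitch but are spelled with different letter names
Dbb and C name the same pitch class
= C6


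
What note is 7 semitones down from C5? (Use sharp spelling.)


C5: chromatic position 0 in octave 5 → absolute = 5×12 + 0 = 60
Transpose down 7: 60 - 7 = 53
53 = 4×12 + 5 → F in octave 4
Result = F4


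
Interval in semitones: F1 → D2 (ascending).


Absolute semitone position = octave×12 + chromatic position
F1: 1×12 + 5 = 17
D2: 2×12 + 2 = 26
Difference = 26 - 17 = 9
= 9 semitones


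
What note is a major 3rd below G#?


A 3rd spans 3 letter names, so from G we land on E
A major 3rd = 4 semitones below G#
Spell E at that pitch: E
= E


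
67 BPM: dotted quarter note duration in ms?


One quarter-note beat = 60000 / BPM = 60000 / 67 ms
Dotted quarter note = 3/2 × quarter note
Duration = 3/2 × 60000 / 67 = 90000 / 67
= 1343.3 ms


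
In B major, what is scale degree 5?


Major scale pattern: W-W-H-W-W-W-H (2-2-1-2-2-2-1 semitones)
Starting from B:
  B + 2 semitones → C#
  C# + 2 semitones → D#
  D# + 1 semitone → E
  E + 2 semitones → F#
  F# + 2 semitones → G#
  G# + 2 semitones → A#
  A# + 1 semitone → B
Scale: B C# D# E F# G# A#
Degree 5 = F#


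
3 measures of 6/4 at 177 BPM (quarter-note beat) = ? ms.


Quarter-note beat duration = 60000 / 177 ms
Beats per measure (6/4) = 6
One measure = 6 × 60000 / 177 = 360000 / 177 ms
3 measures = 3 × 360000 / 177 = 1080000 / 177
= 6101.7 ms


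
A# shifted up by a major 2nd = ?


Reasoning:
major 2nd: 2 letter names, 2 semitones
Letter: A + 1 → B
Pitch: A# + 2 semitones, spelled as a B → B#
= B#


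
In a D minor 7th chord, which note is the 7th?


Minor 7th chord = root + minor 3rd + perfect 5th + minor 7th
Seventh chords stack in thirds, so the letter names are D-F-A-C
Root: D
Minor 3rd above D: F
Perfect 5th above D: A
Minor 7th above D: C
The 7th = C


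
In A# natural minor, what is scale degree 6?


Step by step:
Natural minor scale pattern: W-H-W-W-H-W-W (2-1-2-2-1-2-2 semitones)
Starting from A#:
  A# + 2 semitones → B#
  B# + 1 semitone → C#
  C# + 2 semitones → D#
  D# + 2 semitones → E#
  E# + 1 semitone → F#
  F# + 2 semitones → G#
  G# + 2 semitones → A#
Scale: A# B# C# D# E# F# G#
Degree 6 = F#


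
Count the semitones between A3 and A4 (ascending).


Step by step:
Absolute semitone position = octave×12 + chromatic position
A3: 3×12 + 9 = 45
A4: 4×12 + 9 = 57
Difference = 57 - 45 = 12
= 12 semitones


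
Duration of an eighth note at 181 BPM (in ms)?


One quarter-note beat = 60000 / BPM = 60000 / 181 ms
Eighth note = 1/2 × quarter note
Duration = 1/2 × 60000 / 181 = 30000 / 181
= 165.7 ms


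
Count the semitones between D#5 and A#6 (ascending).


Absolute semitone position = octave×12 + chromatic position
D#5: 5×12 + 3 = 63
A#6: 6×12 + 10 = 82
Difference = 82 - 63 = 19
= 19 semitones


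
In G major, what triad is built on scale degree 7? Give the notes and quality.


Step by step:
G major scale: G A B C D E F#
Diatonic triad on degree 7 stacks scale notes 7, 2, 4: F# A C
F#→A = 3 semitones; F#→C = 6 semitones → diminished triad
= F# A C (diminished)


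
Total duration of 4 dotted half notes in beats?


Base half note = 2 beats
Dot 1 adds half the previous value: +1
One dotted half = 2 + 1 = 3
4 of them = 4 × 3 = 12
= 12 beats


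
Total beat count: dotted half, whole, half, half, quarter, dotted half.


Reasoning:
Beat values:
  dotted half = 3 beats
  whole = 4 beats
  half = 2 beats
  half = 2 beats
  quarter = 1 beat
  dotted half = 3 beats
Sum = 3 + 4 + 2 + 2 + 1 + 3
= 15 beats


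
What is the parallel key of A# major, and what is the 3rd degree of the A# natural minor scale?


Let's work it out.
Parallel keys share the same tonic but differ in mode
A# major → parallel is A# minor
A# natural minor scale: A# B# C# D# E# F# G#
= A# minor; 3rd degree = C#


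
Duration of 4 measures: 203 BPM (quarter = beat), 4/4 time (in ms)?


Solution.
Quarter-note beat duration = 60000 / 203 ms
Beats per measure (4/4) = 4
One measure = 4 × 60000 / 203 = 240000 / 203 ms
4 measures = 4 × 240000 / 203 = 960000 / 203
= 4729.1 ms


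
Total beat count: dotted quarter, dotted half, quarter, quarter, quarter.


Reasoning:
Beat values:
  dotted quarter = 1.5 beats
  dotted half = 3 beats
  quarter = 1 beat
  quarter = 1 beat
  quarter = 1 beat
Sum = 1.5 + 3 + 1 + 1 + 1
= 7.5 beats


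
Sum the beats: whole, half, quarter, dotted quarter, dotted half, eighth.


Reasoning:
Beat values:
  whole = 4 beats
  half = 2 beats
  quarter = 1 beat
  dotted quarter = 1.5 beats
  dotted half = 3 beats
  eighth = 0.5 beats
Sum = 4 + 2 + 1 + 1.5 + 3 + 0.5
= 12 beats


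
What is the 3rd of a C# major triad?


Step by step:
Major triad = root + major 3rd (4 semitones) + perfect 5th (7 semitones)
A triad on C# stacks thirds, so the chord tones use letter names C-E-G
Root: C#
Major 3rd above C#: E#
Perfect 5th above C#: G#
The 3rd = E#


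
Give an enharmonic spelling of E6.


Solution.
Enharmonic notes sound the same pitch but are spelled with different letter names
E and D## name the same pitch class
= D##6


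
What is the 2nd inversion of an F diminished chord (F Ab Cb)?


Working:
Root position: F Ab Cb
2nd inversion: move root and 3rd up an octave
Bass note: Cb
Notes (bottom to top) = Cb F Ab


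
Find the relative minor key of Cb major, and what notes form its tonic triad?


Solution.
The relative minor shares the major's key signature and starts on its 6th degree
6th degree = a major 6th above the tonic; a major 6th above Cb is Ab
→ relative minor of Cb major is Ab minor
Tonic triad of Ab minor = root + minor 3rd + perfect 5th = Ab Cb Eb
= Ab minor; triad = Ab Cb Eb


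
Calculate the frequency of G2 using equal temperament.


Working:
f = 440 × 2^(n/12) where n = semitones from A4
G2: -26 semitones from A4
f = 440 × 2^(-26/12)
f = 98.00 Hz


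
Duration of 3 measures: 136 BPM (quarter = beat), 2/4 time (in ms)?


Let's work it out.
Quarter-note beat duration = 60000 / 136 ms
Beats per measure (2/4) = 2
One measure = 2 × 60000 / 136 = 120000 / 136 ms
3 measures = 3 × 120000 / 136 = 360000 / 136
= 2647.1 ms


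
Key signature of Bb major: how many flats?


Flat major keys: C(0), F(1), Bb(2), Eb(3), Ab(4), Db(5), Gb(6), Cb(7)
Bb major has 2 flats
Order of flats: Bb Eb Ab Db Gb Cb Fb → first 2: Bb, Eb
= 2 flats


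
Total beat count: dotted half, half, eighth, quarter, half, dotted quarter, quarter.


Beat values:
  dotted half = 3 beats
  half = 2 beats
  eighth = 0.5 beats
  quarter = 1 beat
  half = 2 beats
  dotted quarter = 1.5 beats
  quarter = 1 beat
Sum = 3 + 2 + 0.5 + 1 + 2 + 1.5 + 1
= 11 beats


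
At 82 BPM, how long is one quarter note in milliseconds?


Reasoning:
One quarter-note beat = 60000 / BPM = 60000 / 82 ms
Duration = 60000 / 82
= 731.7 ms


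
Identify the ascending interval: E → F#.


Letter names: E → F spans 2 letter names → a 2nd
Semitones: E → F# = 2 half-steps
A 2nd of 2 semitones is a major 2nd
= major 2nd


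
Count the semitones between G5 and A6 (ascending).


Solution.
Absolute semitone position = octave×12 + chromatic position
G5: 5×12 + 7 = 67
A6: 6×12 + 9 = 81
Difference = 81 - 67 = 14
= 14 semitones


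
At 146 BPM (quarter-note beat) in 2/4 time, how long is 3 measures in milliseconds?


Reasoning:
Quarter-note beat duration = 60000 / 146 ms
Beats per measure (2/4) = 2
One measure = 2 × 60000 / 146 = 120000 / 146 ms
3 measures = 3 × 120000 / 146 = 360000 / 146
= 2465.8 ms
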